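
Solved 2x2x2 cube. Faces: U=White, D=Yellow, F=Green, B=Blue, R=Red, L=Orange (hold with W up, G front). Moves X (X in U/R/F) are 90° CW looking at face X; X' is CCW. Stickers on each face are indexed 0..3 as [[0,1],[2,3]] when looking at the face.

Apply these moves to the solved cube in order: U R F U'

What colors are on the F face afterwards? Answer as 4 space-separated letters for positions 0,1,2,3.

After move 1 (U): U=WWWW F=RRGG R=BBRR B=OOBB L=GGOO
After move 2 (R): R=RBRB U=WRWG F=RYGY D=YBYO B=WOWB
After move 3 (F): F=GRYY U=WROG R=WBGB D=RRYO L=GYOB
After move 4 (U'): U=RGWO F=GYYY R=GRGB B=WBWB L=WOOB
Query: F face = GYYY

Answer: G Y Y Y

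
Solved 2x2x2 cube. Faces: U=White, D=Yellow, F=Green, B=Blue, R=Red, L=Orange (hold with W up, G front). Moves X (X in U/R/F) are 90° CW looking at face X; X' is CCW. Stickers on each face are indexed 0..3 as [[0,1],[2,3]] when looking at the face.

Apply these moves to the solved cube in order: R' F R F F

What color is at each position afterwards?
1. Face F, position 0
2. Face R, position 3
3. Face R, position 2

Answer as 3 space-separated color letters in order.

After move 1 (R'): R=RRRR U=WBWB F=GWGW D=YGYG B=YBYB
After move 2 (F): F=GGWW U=WBOO R=WRBR D=RRYG L=OYOG
After move 3 (R): R=BWRR U=WGOW F=GRWG D=RYYY B=OBBB
After move 4 (F): F=WGGR U=WGGY R=OWWR D=RBYY L=OROY
After move 5 (F): F=GWRG U=WGYR R=GWYR D=WOYY L=OROB
Query 1: F[0] = G
Query 2: R[3] = R
Query 3: R[2] = Y

Answer: G R Y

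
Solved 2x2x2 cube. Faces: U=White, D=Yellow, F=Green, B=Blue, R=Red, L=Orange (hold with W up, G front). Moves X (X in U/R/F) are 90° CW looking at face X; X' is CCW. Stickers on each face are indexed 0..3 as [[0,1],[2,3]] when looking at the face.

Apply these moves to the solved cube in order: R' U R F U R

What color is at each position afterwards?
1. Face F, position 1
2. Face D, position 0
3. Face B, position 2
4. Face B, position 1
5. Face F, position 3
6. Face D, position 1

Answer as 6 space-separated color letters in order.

After move 1 (R'): R=RRRR U=WBWB F=GWGW D=YGYG B=YBYB
After move 2 (U): U=WWBB F=RRGW R=YBRR B=OOYB L=GWOO
After move 3 (R): R=RYRB U=WRBW F=RGGG D=YYYO B=BOWB
After move 4 (F): F=GRGG U=WROW R=BYWB D=RRYO L=GYOY
After move 5 (U): U=OWWR F=BYGG R=BOWB B=GYWB L=GROY
After move 6 (R): R=WBBO U=OYWG F=BRGO D=RWYG B=RYWB
Query 1: F[1] = R
Query 2: D[0] = R
Query 3: B[2] = W
Query 4: B[1] = Y
Query 5: F[3] = O
Query 6: D[1] = W

Answer: R R W Y O W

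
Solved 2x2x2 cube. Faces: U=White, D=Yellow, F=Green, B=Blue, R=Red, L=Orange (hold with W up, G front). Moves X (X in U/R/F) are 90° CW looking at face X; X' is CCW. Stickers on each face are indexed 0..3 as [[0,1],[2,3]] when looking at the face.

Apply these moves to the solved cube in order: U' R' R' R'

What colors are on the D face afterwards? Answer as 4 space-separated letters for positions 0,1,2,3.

Answer: Y B Y R

Derivation:
After move 1 (U'): U=WWWW F=OOGG R=GGRR B=RRBB L=BBOO
After move 2 (R'): R=GRGR U=WBWR F=OWGW D=YOYG B=YRYB
After move 3 (R'): R=RRGG U=WYWY F=OBGR D=YWYW B=GROB
After move 4 (R'): R=RGRG U=WOWG F=OYGY D=YBYR B=WRWB
Query: D face = YBYR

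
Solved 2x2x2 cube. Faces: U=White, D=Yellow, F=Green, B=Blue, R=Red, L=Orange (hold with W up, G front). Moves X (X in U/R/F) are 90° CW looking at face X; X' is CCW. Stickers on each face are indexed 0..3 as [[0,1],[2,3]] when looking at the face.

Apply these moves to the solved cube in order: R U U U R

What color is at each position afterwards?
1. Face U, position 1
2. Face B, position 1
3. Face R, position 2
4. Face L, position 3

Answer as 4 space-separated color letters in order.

Answer: O R R O

Derivation:
After move 1 (R): R=RRRR U=WGWG F=GYGY D=YBYB B=WBWB
After move 2 (U): U=WWGG F=RRGY R=WBRR B=OOWB L=GYOO
After move 3 (U): U=GWGW F=WBGY R=OORR B=GYWB L=RROO
After move 4 (U): U=GGWW F=OOGY R=GYRR B=RRWB L=WBOO
After move 5 (R): R=RGRY U=GOWY F=OBGB D=YWYR B=WRGB
Query 1: U[1] = O
Query 2: B[1] = R
Query 3: R[2] = R
Query 4: L[3] = O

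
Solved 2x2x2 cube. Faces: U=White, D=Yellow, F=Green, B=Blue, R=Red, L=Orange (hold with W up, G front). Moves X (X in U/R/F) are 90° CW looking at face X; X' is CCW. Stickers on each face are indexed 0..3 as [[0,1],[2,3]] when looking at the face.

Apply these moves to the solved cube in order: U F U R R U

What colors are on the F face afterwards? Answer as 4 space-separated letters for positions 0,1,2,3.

Answer: R W G G

Derivation:
After move 1 (U): U=WWWW F=RRGG R=BBRR B=OOBB L=GGOO
After move 2 (F): F=GRGR U=WWOG R=WBWR D=RBYY L=GYOY
After move 3 (U): U=OWGW F=WBGR R=OOWR B=GYBB L=GROY
After move 4 (R): R=WORO U=OBGR F=WBGY D=RBYG B=WYWB
After move 5 (R): R=RWOO U=OBGY F=WBGG D=RWYW B=RYBB
After move 6 (U): U=GOYB F=RWGG R=RYOO B=GRBB L=WBOY
Query: F face = RWGG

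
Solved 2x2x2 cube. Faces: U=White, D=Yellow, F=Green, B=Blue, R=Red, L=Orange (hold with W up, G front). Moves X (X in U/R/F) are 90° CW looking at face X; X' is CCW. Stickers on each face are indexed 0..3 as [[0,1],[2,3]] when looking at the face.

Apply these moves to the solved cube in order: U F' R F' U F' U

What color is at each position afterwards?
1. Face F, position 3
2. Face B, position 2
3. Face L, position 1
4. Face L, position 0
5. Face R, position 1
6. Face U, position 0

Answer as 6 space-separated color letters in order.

After move 1 (U): U=WWWW F=RRGG R=BBRR B=OOBB L=GGOO
After move 2 (F'): F=RGRG U=WWBR R=YBYR D=GOYY L=GWOW
After move 3 (R): R=YYRB U=WGBG F=RORY D=GBYO B=ROWB
After move 4 (F'): F=OYRR U=WGYR R=BYGB D=WWYO L=GGOB
After move 5 (U): U=YWRG F=BYRR R=ROGB B=GGWB L=OYOB
After move 6 (F'): F=YRBR U=YWRG R=WOWB D=YBYO L=OGOR
After move 7 (U): U=RYGW F=WOBR R=GGWB B=OGWB L=YROR
Query 1: F[3] = R
Query 2: B[2] = W
Query 3: L[1] = R
Query 4: L[0] = Y
Query 5: R[1] = G
Query 6: U[0] = R

Answer: R W R Y G R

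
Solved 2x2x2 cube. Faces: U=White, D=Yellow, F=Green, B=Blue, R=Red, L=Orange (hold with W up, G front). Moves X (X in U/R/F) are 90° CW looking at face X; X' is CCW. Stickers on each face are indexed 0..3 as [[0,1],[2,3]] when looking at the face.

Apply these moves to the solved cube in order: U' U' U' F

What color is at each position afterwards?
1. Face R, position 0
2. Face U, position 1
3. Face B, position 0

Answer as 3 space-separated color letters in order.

After move 1 (U'): U=WWWW F=OOGG R=GGRR B=RRBB L=BBOO
After move 2 (U'): U=WWWW F=BBGG R=OORR B=GGBB L=RROO
After move 3 (U'): U=WWWW F=RRGG R=BBRR B=OOBB L=GGOO
After move 4 (F): F=GRGR U=WWOG R=WBWR D=RBYY L=GYOY
Query 1: R[0] = W
Query 2: U[1] = W
Query 3: B[0] = O

Answer: W W O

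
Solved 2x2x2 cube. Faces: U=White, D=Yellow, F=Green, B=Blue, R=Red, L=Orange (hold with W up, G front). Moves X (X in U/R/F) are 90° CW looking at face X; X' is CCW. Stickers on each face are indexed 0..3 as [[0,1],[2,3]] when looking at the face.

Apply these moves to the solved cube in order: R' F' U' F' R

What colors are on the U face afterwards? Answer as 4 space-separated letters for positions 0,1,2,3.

Answer: B G W G

Derivation:
After move 1 (R'): R=RRRR U=WBWB F=GWGW D=YGYG B=YBYB
After move 2 (F'): F=WWGG U=WBRR R=GRYR D=OOYG L=OBOW
After move 3 (U'): U=BRWR F=OBGG R=WWYR B=GRYB L=YBOW
After move 4 (F'): F=BGOG U=BRWY R=OWOR D=BWYG L=YROW
After move 5 (R): R=OORW U=BGWG F=BWOG D=BYYG B=YRRB
Query: U face = BGWG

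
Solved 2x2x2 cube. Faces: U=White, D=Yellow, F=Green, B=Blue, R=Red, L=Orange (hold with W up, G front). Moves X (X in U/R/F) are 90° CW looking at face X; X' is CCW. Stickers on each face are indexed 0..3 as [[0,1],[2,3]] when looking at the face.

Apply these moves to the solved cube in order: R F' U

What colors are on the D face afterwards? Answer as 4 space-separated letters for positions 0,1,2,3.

After move 1 (R): R=RRRR U=WGWG F=GYGY D=YBYB B=WBWB
After move 2 (F'): F=YYGG U=WGRR R=BRYR D=OOYB L=OGOW
After move 3 (U): U=RWRG F=BRGG R=WBYR B=OGWB L=YYOW
Query: D face = OOYB

Answer: O O Y B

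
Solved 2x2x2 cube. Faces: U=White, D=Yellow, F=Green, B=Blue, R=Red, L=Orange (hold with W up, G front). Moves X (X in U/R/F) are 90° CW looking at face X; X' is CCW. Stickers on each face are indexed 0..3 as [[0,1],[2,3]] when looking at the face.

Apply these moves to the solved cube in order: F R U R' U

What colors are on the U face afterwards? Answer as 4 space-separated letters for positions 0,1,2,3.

After move 1 (F): F=GGGG U=WWOO R=WRWR D=RRYY L=OYOY
After move 2 (R): R=WWRR U=WGOG F=GRGY D=RBYB B=OBWB
After move 3 (U): U=OWGG F=WWGY R=OBRR B=OYWB L=GROY
After move 4 (R'): R=BROR U=OWGO F=WWGG D=RWYY B=BYBB
After move 5 (U): U=GOOW F=BRGG R=BYOR B=GRBB L=WWOY
Query: U face = GOOW

Answer: G O O W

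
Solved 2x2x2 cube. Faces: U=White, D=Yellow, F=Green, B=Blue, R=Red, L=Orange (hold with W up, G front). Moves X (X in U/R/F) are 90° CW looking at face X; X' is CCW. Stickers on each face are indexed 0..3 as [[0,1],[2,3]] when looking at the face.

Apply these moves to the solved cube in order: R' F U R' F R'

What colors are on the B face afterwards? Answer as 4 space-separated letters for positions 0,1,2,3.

After move 1 (R'): R=RRRR U=WBWB F=GWGW D=YGYG B=YBYB
After move 2 (F): F=GGWW U=WBOO R=WRBR D=RRYG L=OYOG
After move 3 (U): U=OWOB F=WRWW R=YBBR B=OYYB L=GGOG
After move 4 (R'): R=BRYB U=OYOO F=WWWB D=RRYW B=GYRB
After move 5 (F): F=WWBW U=OYGG R=OROB D=YBYW L=GROR
After move 6 (R'): R=RBOO U=ORGG F=WYBG D=YWYW B=WYBB
Query: B face = WYBB

Answer: W Y B B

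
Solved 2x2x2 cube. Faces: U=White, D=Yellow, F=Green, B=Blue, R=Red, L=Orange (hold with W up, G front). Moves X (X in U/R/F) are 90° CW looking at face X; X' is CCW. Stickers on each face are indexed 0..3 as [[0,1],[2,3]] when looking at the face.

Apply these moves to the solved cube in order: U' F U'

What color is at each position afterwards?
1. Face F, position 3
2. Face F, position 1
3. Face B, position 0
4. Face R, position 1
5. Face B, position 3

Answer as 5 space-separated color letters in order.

After move 1 (U'): U=WWWW F=OOGG R=GGRR B=RRBB L=BBOO
After move 2 (F): F=GOGO U=WWOB R=WGWR D=RGYY L=BYOY
After move 3 (U'): U=WBWO F=BYGO R=GOWR B=WGBB L=RROY
Query 1: F[3] = O
Query 2: F[1] = Y
Query 3: B[0] = W
Query 4: R[1] = O
Query 5: B[3] = B

Answer: O Y W O B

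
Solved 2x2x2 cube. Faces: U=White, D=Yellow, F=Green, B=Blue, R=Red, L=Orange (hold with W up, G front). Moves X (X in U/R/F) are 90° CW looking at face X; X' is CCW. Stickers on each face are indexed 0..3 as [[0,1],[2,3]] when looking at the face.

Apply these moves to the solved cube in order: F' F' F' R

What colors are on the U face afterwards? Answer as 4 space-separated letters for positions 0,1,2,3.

Answer: W G O G

Derivation:
After move 1 (F'): F=GGGG U=WWRR R=YRYR D=OOYY L=OWOW
After move 2 (F'): F=GGGG U=WWYY R=OROR D=WWYY L=OROR
After move 3 (F'): F=GGGG U=WWOO R=WRWR D=RRYY L=OYOY
After move 4 (R): R=WWRR U=WGOG F=GRGY D=RBYB B=OBWB
Query: U face = WGOG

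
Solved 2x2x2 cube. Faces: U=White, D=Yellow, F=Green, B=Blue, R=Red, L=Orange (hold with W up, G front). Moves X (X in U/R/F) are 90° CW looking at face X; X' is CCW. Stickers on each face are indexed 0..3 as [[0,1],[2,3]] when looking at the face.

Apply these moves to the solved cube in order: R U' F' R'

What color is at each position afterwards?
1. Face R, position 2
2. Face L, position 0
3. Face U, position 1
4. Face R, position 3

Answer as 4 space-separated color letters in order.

Answer: B W W Y

Derivation:
After move 1 (R): R=RRRR U=WGWG F=GYGY D=YBYB B=WBWB
After move 2 (U'): U=GGWW F=OOGY R=GYRR B=RRWB L=WBOO
After move 3 (F'): F=OYOG U=GGGR R=BYYR D=BOYB L=WWOW
After move 4 (R'): R=YRBY U=GWGR F=OGOR D=BYYG B=BROB
Query 1: R[2] = B
Query 2: L[0] = W
Query 3: U[1] = W
Query 4: R[3] = Y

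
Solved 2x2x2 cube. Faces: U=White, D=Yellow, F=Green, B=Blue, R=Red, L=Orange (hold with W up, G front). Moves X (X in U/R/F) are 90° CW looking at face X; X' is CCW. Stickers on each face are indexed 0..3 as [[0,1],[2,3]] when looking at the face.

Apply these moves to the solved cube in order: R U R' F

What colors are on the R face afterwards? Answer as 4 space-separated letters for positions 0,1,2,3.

After move 1 (R): R=RRRR U=WGWG F=GYGY D=YBYB B=WBWB
After move 2 (U): U=WWGG F=RRGY R=WBRR B=OOWB L=GYOO
After move 3 (R'): R=BRWR U=WWGO F=RWGG D=YRYY B=BOBB
After move 4 (F): F=GRGW U=WWOY R=GROR D=WBYY L=GYOR
Query: R face = GROR

Answer: G R O R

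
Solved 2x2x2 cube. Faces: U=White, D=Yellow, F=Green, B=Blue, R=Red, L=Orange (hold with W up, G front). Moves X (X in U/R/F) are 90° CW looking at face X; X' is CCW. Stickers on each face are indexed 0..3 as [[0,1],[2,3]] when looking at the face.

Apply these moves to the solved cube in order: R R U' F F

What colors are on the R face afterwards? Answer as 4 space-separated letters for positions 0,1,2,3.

Answer: O B B R

Derivation:
After move 1 (R): R=RRRR U=WGWG F=GYGY D=YBYB B=WBWB
After move 2 (R): R=RRRR U=WYWY F=GBGB D=YWYW B=GBGB
After move 3 (U'): U=YYWW F=OOGB R=GBRR B=RRGB L=GBOO
After move 4 (F): F=GOBO U=YYOB R=WBWR D=RGYW L=GYOW
After move 5 (F): F=BGOO U=YYWY R=OBBR D=WWYW L=GROG
Query: R face = OBBR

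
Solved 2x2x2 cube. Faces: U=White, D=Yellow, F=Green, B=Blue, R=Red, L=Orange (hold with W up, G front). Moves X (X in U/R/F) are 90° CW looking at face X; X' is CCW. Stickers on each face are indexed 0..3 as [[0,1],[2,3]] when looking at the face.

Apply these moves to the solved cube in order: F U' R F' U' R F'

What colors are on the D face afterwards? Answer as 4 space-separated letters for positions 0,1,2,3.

After move 1 (F): F=GGGG U=WWOO R=WRWR D=RRYY L=OYOY
After move 2 (U'): U=WOWO F=OYGG R=GGWR B=WRBB L=BBOY
After move 3 (R): R=WGRG U=WYWG F=ORGY D=RBYW B=OROB
After move 4 (F'): F=RYOG U=WYWR R=BGRG D=BYYW L=BGOW
After move 5 (U'): U=YRWW F=BGOG R=RYRG B=BGOB L=OROW
After move 6 (R): R=RRGY U=YGWG F=BYOW D=BOYB B=WGRB
After move 7 (F'): F=YWBO U=YGRG R=ORBY D=RWYB L=OGOW
Query: D face = RWYB

Answer: R W Y B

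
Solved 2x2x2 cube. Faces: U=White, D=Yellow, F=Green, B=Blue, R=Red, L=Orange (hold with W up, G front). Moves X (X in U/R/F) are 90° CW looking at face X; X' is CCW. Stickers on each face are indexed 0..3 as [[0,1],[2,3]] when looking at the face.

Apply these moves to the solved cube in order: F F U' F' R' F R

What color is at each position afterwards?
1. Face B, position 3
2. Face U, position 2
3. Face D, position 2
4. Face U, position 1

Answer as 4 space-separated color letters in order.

After move 1 (F): F=GGGG U=WWOO R=WRWR D=RRYY L=OYOY
After move 2 (F): F=GGGG U=WWYY R=OROR D=WWYY L=OROR
After move 3 (U'): U=WYWY F=ORGG R=GGOR B=ORBB L=BBOR
After move 4 (F'): F=RGOG U=WYGO R=WGWR D=BRYY L=BYOW
After move 5 (R'): R=GRWW U=WBGO F=RYOO D=BGYG B=YRRB
After move 6 (F): F=OROY U=WBWY R=GROW D=WGYG L=BBOG
After move 7 (R): R=OGWR U=WRWY F=OGOG D=WRYY B=YRBB
Query 1: B[3] = B
Query 2: U[2] = W
Query 3: D[2] = Y
Query 4: U[1] = R

Answer: B W Y R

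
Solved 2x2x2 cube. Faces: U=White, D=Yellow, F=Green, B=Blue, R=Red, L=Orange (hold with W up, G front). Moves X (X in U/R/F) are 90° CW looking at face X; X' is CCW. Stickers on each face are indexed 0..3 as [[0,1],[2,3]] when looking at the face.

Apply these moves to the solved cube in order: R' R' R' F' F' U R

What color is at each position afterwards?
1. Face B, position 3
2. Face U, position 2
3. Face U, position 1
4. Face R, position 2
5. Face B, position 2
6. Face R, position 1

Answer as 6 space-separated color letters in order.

After move 1 (R'): R=RRRR U=WBWB F=GWGW D=YGYG B=YBYB
After move 2 (R'): R=RRRR U=WYWY F=GBGB D=YWYW B=GBGB
After move 3 (R'): R=RRRR U=WGWG F=GYGY D=YBYB B=WBWB
After move 4 (F'): F=YYGG U=WGRR R=BRYR D=OOYB L=OGOW
After move 5 (F'): F=YGYG U=WGBY R=OROR D=GWYB L=OROR
After move 6 (U): U=BWYG F=ORYG R=WBOR B=ORWB L=YGOR
After move 7 (R): R=OWRB U=BRYG F=OWYB D=GWYO B=GRWB
Query 1: B[3] = B
Query 2: U[2] = Y
Query 3: U[1] = R
Query 4: R[2] = R
Query 5: B[2] = W
Query 6: R[1] = W

Answer: B Y R R W W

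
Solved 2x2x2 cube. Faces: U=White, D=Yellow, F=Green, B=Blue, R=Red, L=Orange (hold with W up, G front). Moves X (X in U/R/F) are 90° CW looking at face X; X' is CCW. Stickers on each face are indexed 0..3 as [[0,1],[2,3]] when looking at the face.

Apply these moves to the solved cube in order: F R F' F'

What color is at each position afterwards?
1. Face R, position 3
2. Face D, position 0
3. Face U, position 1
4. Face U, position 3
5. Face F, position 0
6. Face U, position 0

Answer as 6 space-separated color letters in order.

Answer: R G G R Y W

Derivation:
After move 1 (F): F=GGGG U=WWOO R=WRWR D=RRYY L=OYOY
After move 2 (R): R=WWRR U=WGOG F=GRGY D=RBYB B=OBWB
After move 3 (F'): F=RYGG U=WGWR R=BWRR D=YYYB L=OGOO
After move 4 (F'): F=YGRG U=WGBR R=YWYR D=GOYB L=OROW
Query 1: R[3] = R
Query 2: D[0] = G
Query 3: U[1] = G
Query 4: U[3] = R
Query 5: F[0] = Y
Query 6: U[0] = W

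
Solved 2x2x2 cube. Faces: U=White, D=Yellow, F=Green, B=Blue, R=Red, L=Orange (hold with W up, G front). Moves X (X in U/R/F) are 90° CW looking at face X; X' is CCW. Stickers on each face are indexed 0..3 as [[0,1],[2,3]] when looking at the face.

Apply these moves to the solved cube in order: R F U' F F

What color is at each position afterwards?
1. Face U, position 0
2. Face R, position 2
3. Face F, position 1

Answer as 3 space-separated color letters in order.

Answer: G B Y

Derivation:
After move 1 (R): R=RRRR U=WGWG F=GYGY D=YBYB B=WBWB
After move 2 (F): F=GGYY U=WGOO R=WRGR D=RRYB L=OYOB
After move 3 (U'): U=GOWO F=OYYY R=GGGR B=WRWB L=WBOB
After move 4 (F): F=YOYY U=GOBB R=WGOR D=GGYB L=WROR
After move 5 (F): F=YYYO U=GORR R=BGBR D=OWYB L=WGOG
Query 1: U[0] = G
Query 2: R[2] = B
Query 3: F[1] = Y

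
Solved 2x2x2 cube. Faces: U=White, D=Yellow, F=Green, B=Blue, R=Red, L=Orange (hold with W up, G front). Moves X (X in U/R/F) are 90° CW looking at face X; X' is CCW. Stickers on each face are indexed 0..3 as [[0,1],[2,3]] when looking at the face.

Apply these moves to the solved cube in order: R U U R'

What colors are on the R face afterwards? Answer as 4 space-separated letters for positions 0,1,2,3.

Answer: O R O R

Derivation:
After move 1 (R): R=RRRR U=WGWG F=GYGY D=YBYB B=WBWB
After move 2 (U): U=WWGG F=RRGY R=WBRR B=OOWB L=GYOO
After move 3 (U): U=GWGW F=WBGY R=OORR B=GYWB L=RROO
After move 4 (R'): R=OROR U=GWGG F=WWGW D=YBYY B=BYBB
Query: R face = OROR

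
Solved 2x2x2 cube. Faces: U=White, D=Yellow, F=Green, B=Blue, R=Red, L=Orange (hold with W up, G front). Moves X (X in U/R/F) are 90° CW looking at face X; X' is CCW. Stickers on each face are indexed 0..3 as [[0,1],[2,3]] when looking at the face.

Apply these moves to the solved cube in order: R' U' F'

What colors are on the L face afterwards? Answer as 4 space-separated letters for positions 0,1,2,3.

After move 1 (R'): R=RRRR U=WBWB F=GWGW D=YGYG B=YBYB
After move 2 (U'): U=BBWW F=OOGW R=GWRR B=RRYB L=YBOO
After move 3 (F'): F=OWOG U=BBGR R=GWYR D=BOYG L=YWOW
Query: L face = YWOW

Answer: Y W O W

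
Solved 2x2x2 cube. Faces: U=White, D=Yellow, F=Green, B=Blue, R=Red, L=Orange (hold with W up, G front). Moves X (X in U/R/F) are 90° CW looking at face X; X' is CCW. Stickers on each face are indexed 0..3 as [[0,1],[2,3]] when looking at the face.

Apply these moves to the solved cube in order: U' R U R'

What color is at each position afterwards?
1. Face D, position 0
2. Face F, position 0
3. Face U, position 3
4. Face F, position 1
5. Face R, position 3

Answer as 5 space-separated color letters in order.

After move 1 (U'): U=WWWW F=OOGG R=GGRR B=RRBB L=BBOO
After move 2 (R): R=RGRG U=WOWG F=OYGY D=YBYR B=WRWB
After move 3 (U): U=WWGO F=RGGY R=WRRG B=BBWB L=OYOO
After move 4 (R'): R=RGWR U=WWGB F=RWGO D=YGYY B=RBBB
Query 1: D[0] = Y
Query 2: F[0] = R
Query 3: U[3] = B
Query 4: F[1] = W
Query 5: R[3] = R

Answer: Y R B W R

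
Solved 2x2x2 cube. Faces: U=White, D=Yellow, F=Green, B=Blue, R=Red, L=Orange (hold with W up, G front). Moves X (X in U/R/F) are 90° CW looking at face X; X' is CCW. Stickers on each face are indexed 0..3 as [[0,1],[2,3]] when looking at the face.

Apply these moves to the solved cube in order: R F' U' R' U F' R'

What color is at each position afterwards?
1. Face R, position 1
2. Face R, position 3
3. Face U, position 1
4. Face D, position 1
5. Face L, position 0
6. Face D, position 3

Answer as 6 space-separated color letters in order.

After move 1 (R): R=RRRR U=WGWG F=GYGY D=YBYB B=WBWB
After move 2 (F'): F=YYGG U=WGRR R=BRYR D=OOYB L=OGOW
After move 3 (U'): U=GRWR F=OGGG R=YYYR B=BRWB L=WBOW
After move 4 (R'): R=YRYY U=GWWB F=ORGR D=OGYG B=BROB
After move 5 (U): U=WGBW F=YRGR R=BRYY B=WBOB L=OROW
After move 6 (F'): F=RRYG U=WGBY R=GROY D=RWYG L=OWOB
After move 7 (R'): R=RYGO U=WOBW F=RGYY D=RRYG B=GBWB
Query 1: R[1] = Y
Query 2: R[3] = O
Query 3: U[1] = O
Query 4: D[1] = R
Query 5: L[0] = O
Query 6: D[3] = G

Answer: Y O O R O G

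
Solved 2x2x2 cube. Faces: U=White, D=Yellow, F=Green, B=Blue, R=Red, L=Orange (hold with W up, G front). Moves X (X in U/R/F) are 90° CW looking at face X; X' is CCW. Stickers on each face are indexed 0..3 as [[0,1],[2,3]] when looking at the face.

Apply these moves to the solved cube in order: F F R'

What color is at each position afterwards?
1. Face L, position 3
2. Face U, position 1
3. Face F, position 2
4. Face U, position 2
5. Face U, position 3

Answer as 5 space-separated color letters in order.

After move 1 (F): F=GGGG U=WWOO R=WRWR D=RRYY L=OYOY
After move 2 (F): F=GGGG U=WWYY R=OROR D=WWYY L=OROR
After move 3 (R'): R=RROO U=WBYB F=GWGY D=WGYG B=YBWB
Query 1: L[3] = R
Query 2: U[1] = B
Query 3: F[2] = G
Query 4: U[2] = Y
Query 5: U[3] = B

Answer: R B G Y B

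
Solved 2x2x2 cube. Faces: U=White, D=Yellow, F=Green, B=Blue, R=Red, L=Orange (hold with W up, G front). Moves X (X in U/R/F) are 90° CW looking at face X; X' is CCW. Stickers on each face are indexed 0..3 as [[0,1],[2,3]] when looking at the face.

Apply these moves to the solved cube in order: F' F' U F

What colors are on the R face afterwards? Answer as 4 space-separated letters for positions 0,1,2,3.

After move 1 (F'): F=GGGG U=WWRR R=YRYR D=OOYY L=OWOW
After move 2 (F'): F=GGGG U=WWYY R=OROR D=WWYY L=OROR
After move 3 (U): U=YWYW F=ORGG R=BBOR B=ORBB L=GGOR
After move 4 (F): F=GOGR U=YWRG R=YBWR D=OBYY L=GWOW
Query: R face = YBWR

Answer: Y B W R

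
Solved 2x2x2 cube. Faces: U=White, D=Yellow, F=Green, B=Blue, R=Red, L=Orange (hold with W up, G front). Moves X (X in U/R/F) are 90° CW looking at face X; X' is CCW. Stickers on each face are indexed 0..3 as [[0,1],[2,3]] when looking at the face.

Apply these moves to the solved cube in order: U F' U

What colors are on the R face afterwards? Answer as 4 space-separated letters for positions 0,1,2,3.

After move 1 (U): U=WWWW F=RRGG R=BBRR B=OOBB L=GGOO
After move 2 (F'): F=RGRG U=WWBR R=YBYR D=GOYY L=GWOW
After move 3 (U): U=BWRW F=YBRG R=OOYR B=GWBB L=RGOW
Query: R face = OOYR

Answer: O O Y R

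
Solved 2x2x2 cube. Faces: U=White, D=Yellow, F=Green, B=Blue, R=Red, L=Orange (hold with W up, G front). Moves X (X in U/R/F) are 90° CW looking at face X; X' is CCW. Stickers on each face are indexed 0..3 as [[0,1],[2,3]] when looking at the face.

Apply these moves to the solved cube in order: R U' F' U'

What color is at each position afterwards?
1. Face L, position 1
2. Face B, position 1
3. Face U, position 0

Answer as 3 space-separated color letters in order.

Answer: R Y G

Derivation:
After move 1 (R): R=RRRR U=WGWG F=GYGY D=YBYB B=WBWB
After move 2 (U'): U=GGWW F=OOGY R=GYRR B=RRWB L=WBOO
After move 3 (F'): F=OYOG U=GGGR R=BYYR D=BOYB L=WWOW
After move 4 (U'): U=GRGG F=WWOG R=OYYR B=BYWB L=RROW
Query 1: L[1] = R
Query 2: B[1] = Y
Query 3: U[0] = G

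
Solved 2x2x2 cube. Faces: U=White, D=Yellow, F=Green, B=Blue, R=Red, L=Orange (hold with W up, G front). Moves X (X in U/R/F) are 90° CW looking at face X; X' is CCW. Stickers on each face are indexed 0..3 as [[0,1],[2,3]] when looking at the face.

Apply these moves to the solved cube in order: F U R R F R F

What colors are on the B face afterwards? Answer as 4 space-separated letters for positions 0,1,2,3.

Answer: G Y R B

Derivation:
After move 1 (F): F=GGGG U=WWOO R=WRWR D=RRYY L=OYOY
After move 2 (U): U=OWOW F=WRGG R=BBWR B=OYBB L=GGOY
After move 3 (R): R=WBRB U=OROG F=WRGY D=RBYO B=WYWB
After move 4 (R): R=RWBB U=OROY F=WBGO D=RWYW B=GYRB
After move 5 (F): F=GWOB U=ORYG R=OWYB D=BRYW L=GROW
After move 6 (R): R=YOBW U=OWYB F=GROW D=BRYG B=GYRB
After move 7 (F): F=OGWR U=OWWR R=YOBW D=BYYG L=GBOR
Query: B face = GYRB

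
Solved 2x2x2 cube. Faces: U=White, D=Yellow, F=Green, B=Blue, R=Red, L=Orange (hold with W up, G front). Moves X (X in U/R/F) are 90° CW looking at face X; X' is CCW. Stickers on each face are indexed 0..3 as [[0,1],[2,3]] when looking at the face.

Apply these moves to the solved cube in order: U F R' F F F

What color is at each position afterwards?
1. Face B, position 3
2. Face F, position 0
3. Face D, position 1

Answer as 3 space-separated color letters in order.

After move 1 (U): U=WWWW F=RRGG R=BBRR B=OOBB L=GGOO
After move 2 (F): F=GRGR U=WWOG R=WBWR D=RBYY L=GYOY
After move 3 (R'): R=BRWW U=WBOO F=GWGG D=RRYR B=YOBB
After move 4 (F): F=GGGW U=WBYY R=OROW D=WBYR L=GROR
After move 5 (F): F=GGWG U=WBRR R=YRYW D=OOYR L=GWOB
After move 6 (F): F=WGGG U=WBBW R=RRRW D=YYYR L=GOOO
Query 1: B[3] = B
Query 2: F[0] = W
Query 3: D[1] = Y

Answer: B W Y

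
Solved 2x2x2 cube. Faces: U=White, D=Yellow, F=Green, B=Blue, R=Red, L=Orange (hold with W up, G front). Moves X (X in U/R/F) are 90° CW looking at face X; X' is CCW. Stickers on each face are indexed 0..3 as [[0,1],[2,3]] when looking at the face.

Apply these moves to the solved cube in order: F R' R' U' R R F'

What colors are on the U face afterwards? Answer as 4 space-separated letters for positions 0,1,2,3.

Answer: R W W B

Derivation:
After move 1 (F): F=GGGG U=WWOO R=WRWR D=RRYY L=OYOY
After move 2 (R'): R=RRWW U=WBOB F=GWGO D=RGYG B=YBRB
After move 3 (R'): R=RWRW U=WROY F=GBGB D=RWYO B=GBGB
After move 4 (U'): U=RYWO F=OYGB R=GBRW B=RWGB L=GBOY
After move 5 (R): R=RGWB U=RYWB F=OWGO D=RGYR B=OWYB
After move 6 (R): R=WRBG U=RWWO F=OGGR D=RYYO B=BWYB
After move 7 (F'): F=GROG U=RWWB R=YRRG D=BYYO L=GOOW
Query: U face = RWWB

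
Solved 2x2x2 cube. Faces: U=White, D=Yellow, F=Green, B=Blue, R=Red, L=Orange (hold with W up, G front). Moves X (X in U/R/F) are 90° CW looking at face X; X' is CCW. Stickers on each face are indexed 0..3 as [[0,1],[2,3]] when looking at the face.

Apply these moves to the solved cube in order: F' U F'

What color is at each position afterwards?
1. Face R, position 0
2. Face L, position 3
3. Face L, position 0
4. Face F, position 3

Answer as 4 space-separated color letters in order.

After move 1 (F'): F=GGGG U=WWRR R=YRYR D=OOYY L=OWOW
After move 2 (U): U=RWRW F=YRGG R=BBYR B=OWBB L=GGOW
After move 3 (F'): F=RGYG U=RWBY R=OBOR D=GWYY L=GWOR
Query 1: R[0] = O
Query 2: L[3] = R
Query 3: L[0] = G
Query 4: F[3] = G

Answer: O R G G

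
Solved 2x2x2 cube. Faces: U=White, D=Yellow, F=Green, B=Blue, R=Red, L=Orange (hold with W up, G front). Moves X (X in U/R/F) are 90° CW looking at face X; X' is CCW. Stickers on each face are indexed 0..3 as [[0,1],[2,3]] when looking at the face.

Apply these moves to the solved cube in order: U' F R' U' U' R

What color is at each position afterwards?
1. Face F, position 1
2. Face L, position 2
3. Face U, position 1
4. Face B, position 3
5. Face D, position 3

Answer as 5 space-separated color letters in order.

After move 1 (U'): U=WWWW F=OOGG R=GGRR B=RRBB L=BBOO
After move 2 (F): F=GOGO U=WWOB R=WGWR D=RGYY L=BYOY
After move 3 (R'): R=GRWW U=WBOR F=GWGB D=ROYO B=YRGB
After move 4 (U'): U=BRWO F=BYGB R=GWWW B=GRGB L=YROY
After move 5 (U'): U=ROBW F=YRGB R=BYWW B=GWGB L=GROY
After move 6 (R): R=WBWY U=RRBB F=YOGO D=RGYG B=WWOB
Query 1: F[1] = O
Query 2: L[2] = O
Query 3: U[1] = R
Query 4: B[3] = B
Query 5: D[3] = G

Answer: O O R B G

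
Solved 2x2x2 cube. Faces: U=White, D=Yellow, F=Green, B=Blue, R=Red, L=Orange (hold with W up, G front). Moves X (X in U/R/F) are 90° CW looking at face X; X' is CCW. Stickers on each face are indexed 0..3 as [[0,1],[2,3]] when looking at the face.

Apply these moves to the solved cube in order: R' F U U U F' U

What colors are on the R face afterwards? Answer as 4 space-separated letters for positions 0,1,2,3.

Answer: W R R R

Derivation:
After move 1 (R'): R=RRRR U=WBWB F=GWGW D=YGYG B=YBYB
After move 2 (F): F=GGWW U=WBOO R=WRBR D=RRYG L=OYOG
After move 3 (U): U=OWOB F=WRWW R=YBBR B=OYYB L=GGOG
After move 4 (U): U=OOBW F=YBWW R=OYBR B=GGYB L=WROG
After move 5 (U): U=BOWO F=OYWW R=GGBR B=WRYB L=YBOG
After move 6 (F'): F=YWOW U=BOGB R=RGRR D=BGYG L=YOOW
After move 7 (U): U=GBBO F=RGOW R=WRRR B=YOYB L=YWOW
Query: R face = WRRR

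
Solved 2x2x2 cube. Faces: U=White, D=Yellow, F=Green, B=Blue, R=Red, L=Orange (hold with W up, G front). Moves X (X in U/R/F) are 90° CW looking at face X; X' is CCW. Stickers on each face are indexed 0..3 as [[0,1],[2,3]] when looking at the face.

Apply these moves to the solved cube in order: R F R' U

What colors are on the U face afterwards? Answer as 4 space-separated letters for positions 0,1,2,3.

Answer: O W W W

Derivation:
After move 1 (R): R=RRRR U=WGWG F=GYGY D=YBYB B=WBWB
After move 2 (F): F=GGYY U=WGOO R=WRGR D=RRYB L=OYOB
After move 3 (R'): R=RRWG U=WWOW F=GGYO D=RGYY B=BBRB
After move 4 (U): U=OWWW F=RRYO R=BBWG B=OYRB L=GGOB
Query: U face = OWWW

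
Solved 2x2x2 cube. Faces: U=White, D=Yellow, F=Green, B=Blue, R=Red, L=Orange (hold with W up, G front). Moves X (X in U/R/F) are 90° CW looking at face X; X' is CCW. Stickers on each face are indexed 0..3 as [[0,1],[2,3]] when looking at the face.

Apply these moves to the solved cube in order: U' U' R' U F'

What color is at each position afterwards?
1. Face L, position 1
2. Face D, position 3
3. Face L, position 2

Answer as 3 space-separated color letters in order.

Answer: B G O

Derivation:
After move 1 (U'): U=WWWW F=OOGG R=GGRR B=RRBB L=BBOO
After move 2 (U'): U=WWWW F=BBGG R=OORR B=GGBB L=RROO
After move 3 (R'): R=OROR U=WBWG F=BWGW D=YBYG B=YGYB
After move 4 (U): U=WWGB F=ORGW R=YGOR B=RRYB L=BWOO
After move 5 (F'): F=RWOG U=WWYO R=BGYR D=WOYG L=BBOG
Query 1: L[1] = B
Query 2: D[3] = G
Query 3: L[2] = O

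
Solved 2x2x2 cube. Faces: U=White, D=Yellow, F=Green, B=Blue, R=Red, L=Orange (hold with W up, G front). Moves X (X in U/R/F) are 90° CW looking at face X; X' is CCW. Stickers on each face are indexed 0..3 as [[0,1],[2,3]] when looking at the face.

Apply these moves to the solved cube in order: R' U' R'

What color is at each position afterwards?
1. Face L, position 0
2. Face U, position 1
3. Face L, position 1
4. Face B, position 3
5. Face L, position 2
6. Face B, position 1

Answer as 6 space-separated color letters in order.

Answer: Y Y B B O R

Derivation:
After move 1 (R'): R=RRRR U=WBWB F=GWGW D=YGYG B=YBYB
After move 2 (U'): U=BBWW F=OOGW R=GWRR B=RRYB L=YBOO
After move 3 (R'): R=WRGR U=BYWR F=OBGW D=YOYW B=GRGB
Query 1: L[0] = Y
Query 2: U[1] = Y
Query 3: L[1] = B
Query 4: B[3] = B
Query 5: L[2] = O
Query 6: B[1] = R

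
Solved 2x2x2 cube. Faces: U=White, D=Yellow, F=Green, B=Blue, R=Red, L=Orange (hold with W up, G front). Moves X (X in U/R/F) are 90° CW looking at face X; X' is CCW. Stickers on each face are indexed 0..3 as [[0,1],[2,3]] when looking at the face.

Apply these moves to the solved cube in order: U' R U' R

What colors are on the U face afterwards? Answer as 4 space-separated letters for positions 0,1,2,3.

Answer: O B W Y

Derivation:
After move 1 (U'): U=WWWW F=OOGG R=GGRR B=RRBB L=BBOO
After move 2 (R): R=RGRG U=WOWG F=OYGY D=YBYR B=WRWB
After move 3 (U'): U=OGWW F=BBGY R=OYRG B=RGWB L=WROO
After move 4 (R): R=ROGY U=OBWY F=BBGR D=YWYR B=WGGB
Query: U face = OBWY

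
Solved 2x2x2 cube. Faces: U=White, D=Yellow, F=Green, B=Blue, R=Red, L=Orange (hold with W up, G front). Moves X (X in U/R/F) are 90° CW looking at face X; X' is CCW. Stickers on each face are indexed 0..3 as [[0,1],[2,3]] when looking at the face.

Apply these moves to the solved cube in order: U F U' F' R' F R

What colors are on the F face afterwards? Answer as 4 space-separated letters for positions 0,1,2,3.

After move 1 (U): U=WWWW F=RRGG R=BBRR B=OOBB L=GGOO
After move 2 (F): F=GRGR U=WWOG R=WBWR D=RBYY L=GYOY
After move 3 (U'): U=WGWO F=GYGR R=GRWR B=WBBB L=OOOY
After move 4 (F'): F=YRGG U=WGGW R=BRRR D=OYYY L=OOOW
After move 5 (R'): R=RRBR U=WBGW F=YGGW D=ORYG B=YBYB
After move 6 (F): F=GYWG U=WBWO R=GRWR D=BRYG L=OOOR
After move 7 (R): R=WGRR U=WYWG F=GRWG D=BYYY B=OBBB
Query: F face = GRWG

Answer: G R W G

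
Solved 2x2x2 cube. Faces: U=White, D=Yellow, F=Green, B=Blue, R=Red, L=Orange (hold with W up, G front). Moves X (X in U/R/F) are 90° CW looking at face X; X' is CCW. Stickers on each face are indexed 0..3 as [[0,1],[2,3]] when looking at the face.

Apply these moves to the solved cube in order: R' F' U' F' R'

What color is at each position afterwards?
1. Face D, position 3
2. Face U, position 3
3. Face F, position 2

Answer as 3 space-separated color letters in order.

Answer: G G O

Derivation:
After move 1 (R'): R=RRRR U=WBWB F=GWGW D=YGYG B=YBYB
After move 2 (F'): F=WWGG U=WBRR R=GRYR D=OOYG L=OBOW
After move 3 (U'): U=BRWR F=OBGG R=WWYR B=GRYB L=YBOW
After move 4 (F'): F=BGOG U=BRWY R=OWOR D=BWYG L=YROW
After move 5 (R'): R=WROO U=BYWG F=BROY D=BGYG B=GRWB
Query 1: D[3] = G
Query 2: U[3] = G
Query 3: F[2] = O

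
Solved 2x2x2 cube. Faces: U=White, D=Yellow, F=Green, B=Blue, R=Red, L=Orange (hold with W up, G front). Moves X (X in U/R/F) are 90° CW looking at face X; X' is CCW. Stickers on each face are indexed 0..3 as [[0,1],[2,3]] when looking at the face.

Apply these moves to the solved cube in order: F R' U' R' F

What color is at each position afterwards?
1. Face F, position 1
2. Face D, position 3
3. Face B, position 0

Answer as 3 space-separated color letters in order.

Answer: O O G

Derivation:
After move 1 (F): F=GGGG U=WWOO R=WRWR D=RRYY L=OYOY
After move 2 (R'): R=RRWW U=WBOB F=GWGO D=RGYG B=YBRB
After move 3 (U'): U=BBWO F=OYGO R=GWWW B=RRRB L=YBOY
After move 4 (R'): R=WWGW U=BRWR F=OBGO D=RYYO B=GRGB
After move 5 (F): F=GOOB U=BRYB R=WWRW D=GWYO L=YROY
Query 1: F[1] = O
Query 2: D[3] = O
Query 3: B[0] = G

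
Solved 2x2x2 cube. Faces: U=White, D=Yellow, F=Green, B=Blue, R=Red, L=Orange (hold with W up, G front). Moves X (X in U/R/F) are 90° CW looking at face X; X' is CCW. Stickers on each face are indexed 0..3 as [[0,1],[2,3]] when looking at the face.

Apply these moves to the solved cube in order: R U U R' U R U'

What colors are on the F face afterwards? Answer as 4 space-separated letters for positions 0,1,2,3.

Answer: W W G Y

Derivation:
After move 1 (R): R=RRRR U=WGWG F=GYGY D=YBYB B=WBWB
After move 2 (U): U=WWGG F=RRGY R=WBRR B=OOWB L=GYOO
After move 3 (U): U=GWGW F=WBGY R=OORR B=GYWB L=RROO
After move 4 (R'): R=OROR U=GWGG F=WWGW D=YBYY B=BYBB
After move 5 (U): U=GGGW F=ORGW R=BYOR B=RRBB L=WWOO
After move 6 (R): R=OBRY U=GRGW F=OBGY D=YBYR B=WRGB
After move 7 (U'): U=RWGG F=WWGY R=OBRY B=OBGB L=WROO
Query: F face = WWGY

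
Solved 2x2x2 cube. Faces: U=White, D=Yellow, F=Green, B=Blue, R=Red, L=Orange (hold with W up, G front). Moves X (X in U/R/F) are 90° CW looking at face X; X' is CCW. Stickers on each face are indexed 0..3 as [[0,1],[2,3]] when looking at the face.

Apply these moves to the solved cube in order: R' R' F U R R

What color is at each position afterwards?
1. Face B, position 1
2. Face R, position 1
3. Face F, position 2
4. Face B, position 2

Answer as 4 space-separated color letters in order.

Answer: Y Y B R

Derivation:
After move 1 (R'): R=RRRR U=WBWB F=GWGW D=YGYG B=YBYB
After move 2 (R'): R=RRRR U=WYWY F=GBGB D=YWYW B=GBGB
After move 3 (F): F=GGBB U=WYOO R=WRYR D=RRYW L=OYOW
After move 4 (U): U=OWOY F=WRBB R=GBYR B=OYGB L=GGOW
After move 5 (R): R=YGRB U=OROB F=WRBW D=RGYO B=YYWB
After move 6 (R): R=RYBG U=OROW F=WGBO D=RWYY B=BYRB
Query 1: B[1] = Y
Query 2: R[1] = Y
Query 3: F[2] = B
Query 4: B[2] = R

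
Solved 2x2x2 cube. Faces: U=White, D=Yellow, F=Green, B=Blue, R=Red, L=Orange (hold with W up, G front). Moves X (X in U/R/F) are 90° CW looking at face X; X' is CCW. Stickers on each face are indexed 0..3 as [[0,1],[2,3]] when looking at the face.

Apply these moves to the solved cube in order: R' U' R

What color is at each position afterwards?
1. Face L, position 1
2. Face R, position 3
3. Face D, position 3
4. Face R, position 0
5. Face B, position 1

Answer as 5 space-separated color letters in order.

Answer: B W R R R

Derivation:
After move 1 (R'): R=RRRR U=WBWB F=GWGW D=YGYG B=YBYB
After move 2 (U'): U=BBWW F=OOGW R=GWRR B=RRYB L=YBOO
After move 3 (R): R=RGRW U=BOWW F=OGGG D=YYYR B=WRBB
Query 1: L[1] = B
Query 2: R[3] = W
Query 3: D[3] = R
Query 4: R[0] = R
Query 5: B[1] = R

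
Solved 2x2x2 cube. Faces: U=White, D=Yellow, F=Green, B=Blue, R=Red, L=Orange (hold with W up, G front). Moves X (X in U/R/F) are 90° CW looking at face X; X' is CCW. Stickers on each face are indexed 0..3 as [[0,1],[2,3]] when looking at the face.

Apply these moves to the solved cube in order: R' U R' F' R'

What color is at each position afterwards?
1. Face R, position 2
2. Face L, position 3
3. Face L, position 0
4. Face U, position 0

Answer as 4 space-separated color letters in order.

Answer: R B G W

Derivation:
After move 1 (R'): R=RRRR U=WBWB F=GWGW D=YGYG B=YBYB
After move 2 (U): U=WWBB F=RRGW R=YBRR B=OOYB L=GWOO
After move 3 (R'): R=BRYR U=WYBO F=RWGB D=YRYW B=GOGB
After move 4 (F'): F=WBRG U=WYBY R=RRYR D=WOYW L=GOOB
After move 5 (R'): R=RRRY U=WGBG F=WYRY D=WBYG B=WOOB
Query 1: R[2] = R
Query 2: L[3] = B
Query 3: L[0] = G
Query 4: U[0] = W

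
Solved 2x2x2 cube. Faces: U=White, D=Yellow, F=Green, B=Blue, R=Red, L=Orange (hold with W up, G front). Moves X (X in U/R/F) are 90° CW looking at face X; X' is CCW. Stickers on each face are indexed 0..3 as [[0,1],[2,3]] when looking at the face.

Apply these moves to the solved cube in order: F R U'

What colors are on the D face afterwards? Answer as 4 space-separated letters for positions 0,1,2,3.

Answer: R B Y B

Derivation:
After move 1 (F): F=GGGG U=WWOO R=WRWR D=RRYY L=OYOY
After move 2 (R): R=WWRR U=WGOG F=GRGY D=RBYB B=OBWB
After move 3 (U'): U=GGWO F=OYGY R=GRRR B=WWWB L=OBOY
Query: D face = RBYB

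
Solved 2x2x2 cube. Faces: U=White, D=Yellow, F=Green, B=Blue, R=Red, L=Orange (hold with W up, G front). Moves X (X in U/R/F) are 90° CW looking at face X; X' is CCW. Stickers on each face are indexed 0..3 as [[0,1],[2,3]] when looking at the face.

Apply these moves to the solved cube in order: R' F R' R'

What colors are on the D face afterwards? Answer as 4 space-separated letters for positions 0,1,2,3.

After move 1 (R'): R=RRRR U=WBWB F=GWGW D=YGYG B=YBYB
After move 2 (F): F=GGWW U=WBOO R=WRBR D=RRYG L=OYOG
After move 3 (R'): R=RRWB U=WYOY F=GBWO D=RGYW B=GBRB
After move 4 (R'): R=RBRW U=WROG F=GYWY D=RBYO B=WBGB
Query: D face = RBYO

Answer: R B Y O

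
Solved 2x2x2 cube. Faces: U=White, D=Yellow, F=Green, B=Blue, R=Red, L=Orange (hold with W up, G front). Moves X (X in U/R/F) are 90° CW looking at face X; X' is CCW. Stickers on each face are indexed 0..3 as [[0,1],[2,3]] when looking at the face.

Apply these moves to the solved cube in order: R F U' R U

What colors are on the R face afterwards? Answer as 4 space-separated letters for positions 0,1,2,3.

After move 1 (R): R=RRRR U=WGWG F=GYGY D=YBYB B=WBWB
After move 2 (F): F=GGYY U=WGOO R=WRGR D=RRYB L=OYOB
After move 3 (U'): U=GOWO F=OYYY R=GGGR B=WRWB L=WBOB
After move 4 (R): R=GGRG U=GYWY F=ORYB D=RWYW B=OROB
After move 5 (U): U=WGYY F=GGYB R=ORRG B=WBOB L=OROB
Query: R face = ORRG

Answer: O R R G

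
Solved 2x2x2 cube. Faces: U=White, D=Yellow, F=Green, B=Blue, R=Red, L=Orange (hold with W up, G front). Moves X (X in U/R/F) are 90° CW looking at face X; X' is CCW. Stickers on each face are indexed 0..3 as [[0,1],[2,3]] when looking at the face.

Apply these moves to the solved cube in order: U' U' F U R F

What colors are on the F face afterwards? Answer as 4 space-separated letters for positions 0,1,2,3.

After move 1 (U'): U=WWWW F=OOGG R=GGRR B=RRBB L=BBOO
After move 2 (U'): U=WWWW F=BBGG R=OORR B=GGBB L=RROO
After move 3 (F): F=GBGB U=WWOR R=WOWR D=ROYY L=RYOY
After move 4 (U): U=OWRW F=WOGB R=GGWR B=RYBB L=GBOY
After move 5 (R): R=WGRG U=OORB F=WOGY D=RBYR B=WYWB
After move 6 (F): F=GWYO U=OOYB R=RGBG D=RWYR L=GROB
Query: F face = GWYO

Answer: G W Y O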